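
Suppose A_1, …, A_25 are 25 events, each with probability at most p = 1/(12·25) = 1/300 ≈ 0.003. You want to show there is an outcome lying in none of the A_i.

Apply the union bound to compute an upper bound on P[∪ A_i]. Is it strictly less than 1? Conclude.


Union bound: P[∪_{i=1}^{25} A_i] ≤ Σ_i P[A_i] ≤ 25·p = 25·(1/300) = 1/12.
Numerically: 1/12 ≈ 0.083.
Is 1/12 < 1? YES.
Since P[∪ A_i] ≤ 1/12 < 1, the complement has P[∩ A_i^c] ≥ 1 − 1/12 = 11/12 > 0, so some outcome avoids every A_i.

25·p = 1/12 ≈ 0.083; existence CERTIFIED by the union bound.


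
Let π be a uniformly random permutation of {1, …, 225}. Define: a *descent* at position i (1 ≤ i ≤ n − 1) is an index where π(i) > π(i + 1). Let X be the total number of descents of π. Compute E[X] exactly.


Write X = Σ X_I over i = 1, …, 224, with X_I the indicator of one descent.
There are 224 indicators.
For each fixed i, the pair (π(i), π(i+1)) is a uniformly random ordered pair of distinct values from {1, …, 225}; by symmetry P[π(i) > π(i+1)] = 1/2.
By linearity: E[X] = 224 · (1/2) = (225 − 1) · (1/2) = 112 ≈ 112.000000.

E[X] = 112 = 112.000000.


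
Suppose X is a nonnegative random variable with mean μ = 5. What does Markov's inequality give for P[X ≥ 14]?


μ = E[X] = 5, a = 14.
Markov: P[X ≥ 14] ≤ μ/a = (5)/14 = 5/14.
Numerically: ≈ 0.3571.
(Since a = 14 > μ = 5.0000, the bound 5/14 is < 1 and informative.)

P[X ≥ 14] ≤ 5/14 ≈ 0.3571.


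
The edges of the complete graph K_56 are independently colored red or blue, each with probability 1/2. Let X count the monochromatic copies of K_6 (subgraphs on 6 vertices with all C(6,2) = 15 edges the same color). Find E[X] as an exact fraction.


Let X = Σ_S X_S over the C(56, 6) = 32468436 subsets S of size 6, where X_S = 1 if the K_6 on S is monochromatic.
For a fixed S, the K_6 on S has C(6, 2) = 15 edges. P[all 15 edges red] = (1/2)^15, and likewise for blue, so P[monochromatic] = 2·(1/2)^15 = 2^{1 − 15} = 1/16384.
By linearity of expectation: E[X] = C(56, 6) · 2^{1 − 15} = 32468436 · 1/16384 = 8117109/4096.
Numerically: E[X] ≈ 1981.716064.

E[X] = C(56,6)·2^(1−C(6,2)) = 8117109/4096 ≈ 1981.716064.


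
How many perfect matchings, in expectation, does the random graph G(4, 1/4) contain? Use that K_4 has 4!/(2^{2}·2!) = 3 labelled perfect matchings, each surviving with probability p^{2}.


K_4 has 4!/(2^{2}·2!) = 3 labelled perfect matchings.
For each such perfect matching H, let X_H = 1 if all 2 edges of H are present in G. Then P[X_H = 1] = p^{2} = (1/4)^{2} = 1/16.
By linearity of expectation: E[X] = Σ_H E[X_H] = 3 · p^{2} = 3 · 1/16 = 3/16.
Numerically: E[X] ≈ 0.1875.

E[X] = 3 · (1/4)^{2} = 3/16 ≈ 0.1875.


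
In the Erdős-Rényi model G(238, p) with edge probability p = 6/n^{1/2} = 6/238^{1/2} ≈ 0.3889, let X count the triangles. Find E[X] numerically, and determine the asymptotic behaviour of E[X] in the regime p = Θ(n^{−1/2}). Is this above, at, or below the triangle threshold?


Number of potential triangles: C(238, 3) = 2218636.
Each occurs with probability p³ ≈ (0.3889)³ ≈ 5.882857e-02.
By linearity: E[X] = C(238, 3)·p³ ≈ 2218636 · 5.882857e-02 ≈ 130519.1904.
Since α = 1/2 < 1, p = c/n^{1/2} ≫ 1/n is above the triangle threshold p ~ 1/n. Asymptotically E[X] ~ (c³/6)·n^{3(1−α)} = (6³/6)·n^{1.5} → ∞; triangles are abundant w.h.p.

E[X] ≈ 130519.1904; in regime p = Θ(1/n^{1/2}) E[X] diverges (above the triangle threshold p ~ 1/n).


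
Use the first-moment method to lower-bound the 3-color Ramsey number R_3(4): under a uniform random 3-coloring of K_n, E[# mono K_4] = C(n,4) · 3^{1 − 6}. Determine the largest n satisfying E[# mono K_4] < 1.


We need C(n, 4) · 3^{1 − 6} < 1, i.e. C(n, 4) < 3^{6 − 1} = 243.
Check values of n near the boundary:
  n = 7: C(7, 4) = 35; 35 < 243? YES
  n = 8: C(8, 4) = 70; 70 < 243? YES
  n = 9: C(9, 4) = 126; 126 < 243? YES
  n = 10: C(10, 4) = 210; 210 < 243? YES
  n = 11: C(11, 4) = 330; 330 < 243? NO
  n = 12: C(12, 4) = 495; 495 < 243? NO
The largest n with C(n, 4) < 243 is n = 10 (where E[X] = 70/81 ≈ 0.864198). Hence R_3(4) > 10, i.e. R_3(4) ≥ 11.

Largest n = 10; hence R_3(4) > 10.


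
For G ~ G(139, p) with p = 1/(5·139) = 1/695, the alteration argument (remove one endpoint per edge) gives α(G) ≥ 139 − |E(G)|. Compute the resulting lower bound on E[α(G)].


E[|E(G)|] = C(139, 2)·p = 9591 · (1/695) = 69/5.
E[α(G)] ≥ n − E[|E(G)|] = 139 − 69/5 = 626/5.
Numerically: ≈ 125.20000.
(This is only a lower bound; the true E[α(G)] may be larger.)

E[α(G)] ≥ 626/5 ≈ 125.20000.


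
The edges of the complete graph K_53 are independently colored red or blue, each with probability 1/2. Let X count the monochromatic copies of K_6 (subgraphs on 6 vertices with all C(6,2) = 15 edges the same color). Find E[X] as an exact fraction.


Let X = Σ_S X_S over the C(53, 6) = 22957480 subsets S of size 6, where X_S = 1 if the K_6 on S is monochromatic.
For a fixed S, the K_6 on S has C(6, 2) = 15 edges. P[all 15 edges red] = (1/2)^15, and likewise for blue, so P[monochromatic] = 2·(1/2)^15 = 2^{1 − 15} = 1/16384.
By linearity: E[X] = C(53, 6) · 2^{1 − 15} = 22957480 · 1/16384 = 2869685/2048.
Numerically: E[X] ≈ 1401.213.

E[X] = C(53,6)·2^(1−C(6,2)) = 2869685/2048 ≈ 1401.213.


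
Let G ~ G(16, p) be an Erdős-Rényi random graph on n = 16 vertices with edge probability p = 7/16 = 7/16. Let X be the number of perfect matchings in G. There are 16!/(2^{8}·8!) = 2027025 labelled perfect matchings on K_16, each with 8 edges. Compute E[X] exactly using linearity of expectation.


K_16 has 16!/(2^{8}·8!) = 2027025 labelled perfect matchings.
For each such perfect matching H, let X_H = 1 if all 8 edges of H are present in G. Then P[X_H = 1] = p^{8} = (7/16)^{8} = 5764801/4294967296.
By linearity of expectation: E[X] = Σ_H E[X_H] = 2027025 · p^{8} = 2027025 · 5764801/4294967296 = 11685395747025/4294967296.
Numerically: E[X] ≈ 2.72e+03.

E[X] = 2027025 · (7/16)^{8} = 11685395747025/4294967296 ≈ 2.72e+03.


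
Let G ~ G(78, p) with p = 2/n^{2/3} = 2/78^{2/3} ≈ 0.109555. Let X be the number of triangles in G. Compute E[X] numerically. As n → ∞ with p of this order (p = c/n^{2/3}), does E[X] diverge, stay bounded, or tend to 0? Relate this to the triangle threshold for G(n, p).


Number of potential triangles: C(78, 3) = 76076.
Each occurs with probability p³ ≈ (0.109555)³ ≈ 1.31492439e-03.
By linearity: E[X] = C(78, 3)·p³ ≈ 76076 · 1.31492439e-03 ≈ 100.034188.
Since α = 2/3 < 1, p = c/n^{2/3} ≫ 1/n is above the triangle threshold p ~ 1/n. Asymptotically E[X] ~ (c³/6)·n^{3(1−α)} = (2³/6)·n^{1} → ∞; triangles are abundant w.h.p.

E[X] ≈ 100.034188; in regime p = Θ(1/n^{2/3}) E[X] diverges (above the triangle threshold p ~ 1/n).


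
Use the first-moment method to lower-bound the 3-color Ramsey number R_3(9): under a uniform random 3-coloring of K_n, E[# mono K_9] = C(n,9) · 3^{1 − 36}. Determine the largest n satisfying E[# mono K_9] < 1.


We need C(n, 9) · 3^{1 − 36} < 1, i.e. C(n, 9) < 3^{36 − 1} = 50031545098999707.
Check values of n near the boundary:
  n = 297: C(297, 9) = 43842345008337645; 43842345008337645 < 50031545098999707? YES
  n = 298: C(298, 9) = 45207677551849890; 45207677551849890 < 50031545098999707? YES
  n = 299: C(299, 9) = 46610674441390059; 46610674441390059 < 50031545098999707? YES
  n = 300: C(300, 9) = 48052241692154700; 48052241692154700 < 50031545098999707? YES
  n = 301: C(301, 9) = 49533303936090975; 49533303936090975 < 50031545098999707? YES
  n = 302: C(302, 9) = 51054804739588650; 51054804739588650 < 50031545098999707? NO
  n = 303: C(303, 9) = 52617706925494425; 52617706925494425 < 50031545098999707? NO
The largest n with C(n, 9) < 50031545098999707 is n = 301 (where E[X] = 16511101312030325/16677181699666569 ≈ 0.99004). Hence R_3(9) > 301, i.e. R_3(9) ≥ 302.

Largest n = 301; hence R_3(9) > 301.


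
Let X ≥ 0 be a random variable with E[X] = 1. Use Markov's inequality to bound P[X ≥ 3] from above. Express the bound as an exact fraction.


μ = E[X] = 1, a = 3.
Markov: P[X ≥ 3] ≤ μ/a = (1)/3 = 1/3.
Numerically: ≈ 0.333333.
(Since a = 3 > μ = 1.000000, the bound 1/3 is < 1 and informative.)

P[X ≥ 3] ≤ 1/3 ≈ 0.333333.


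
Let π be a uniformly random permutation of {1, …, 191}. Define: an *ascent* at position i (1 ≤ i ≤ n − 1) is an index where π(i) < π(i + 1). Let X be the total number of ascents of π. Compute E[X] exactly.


Write X = Σ X_I over i = 1, …, 190, with X_I the indicator of one ascent.
There are 190 indicators.
For each fixed i, the pair (π(i), π(i+1)) is a uniformly random ordered pair of distinct values from {1, …, 191}; by symmetry P[π(i) < π(i+1)] = 1/2.
By linearity: E[X] = 190 · (1/2) = (191 − 1) · (1/2) = 95 ≈ 95.000.

E[X] = 95 = 95.000.


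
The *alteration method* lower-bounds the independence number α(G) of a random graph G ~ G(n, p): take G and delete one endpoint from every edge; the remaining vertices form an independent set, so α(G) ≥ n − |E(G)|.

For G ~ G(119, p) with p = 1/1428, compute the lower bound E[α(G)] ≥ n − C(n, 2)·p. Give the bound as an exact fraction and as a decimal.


E[|E(G)|] = C(119, 2)·p = 7021 · (1/1428) = 59/12.
E[α(G)] ≥ n − E[|E(G)|] = 119 − 59/12 = 1369/12.
Numerically: ≈ 114.083333.
(This is only a lower bound; the true E[α(G)] may be larger.)

E[α(G)] ≥ 1369/12 ≈ 114.083333.


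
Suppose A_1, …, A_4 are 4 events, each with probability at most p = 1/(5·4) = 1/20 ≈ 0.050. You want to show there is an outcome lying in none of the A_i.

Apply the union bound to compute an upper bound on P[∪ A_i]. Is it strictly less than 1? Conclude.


Union bound: P[∪_{i=1}^{4} A_i] ≤ Σ_i P[A_i] ≤ 4·p = 4·(1/20) = 1/5.
Numerically: 1/5 ≈ 0.200.
Is 1/5 < 1? YES.
Since P[∪ A_i] ≤ 1/5 < 1, the complement has P[∩ A_i^c] ≥ 1 − 1/5 = 4/5 > 0, so some outcome avoids every A_i.

4·p = 1/5 ≈ 0.200; existence CERTIFIED by the union bound.


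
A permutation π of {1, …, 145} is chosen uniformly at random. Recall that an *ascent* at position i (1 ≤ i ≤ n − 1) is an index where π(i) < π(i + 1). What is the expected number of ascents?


Write X = Σ X_I over i = 1, …, 144, with X_I the indicator of one ascent.
There are 144 indicators.
For each fixed i, the pair (π(i), π(i+1)) is a uniformly random ordered pair of distinct values from {1, …, 145}; by symmetry P[π(i) < π(i+1)] = 1/2.
By linearity: E[X] = 144 · (1/2) = (145 − 1) · (1/2) = 72 ≈ 72.000.

E[X] = 72 = 72.000.


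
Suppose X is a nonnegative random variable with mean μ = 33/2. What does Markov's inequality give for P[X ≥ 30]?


μ = E[X] = 33/2, a = 30.
Markov: P[X ≥ 30] ≤ μ/a = (33/2)/30 = 11/20.
Numerically: ≈ 0.55000.
(Since a = 30 > μ = 16.50000, the bound 11/20 is < 1 and informative.)

P[X ≥ 30] ≤ 11/20 ≈ 0.55000.


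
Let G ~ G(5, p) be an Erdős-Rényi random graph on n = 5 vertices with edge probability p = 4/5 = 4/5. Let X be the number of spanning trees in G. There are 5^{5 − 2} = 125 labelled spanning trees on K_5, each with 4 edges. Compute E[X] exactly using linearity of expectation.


K_5 has 5^{5 − 2} = 125 labelled spanning trees.
For each such spanning tree H, let X_H = 1 if all 4 edges of H are present in G. Then P[X_H = 1] = p^{4} = (4/5)^{4} = 256/625.
Summing the indicators: E[X] = Σ_H E[X_H] = 125 · p^{4} = 125 · 256/625 = 256/5.
Numerically: E[X] ≈ 51.2.

E[X] = 125 · (4/5)^{4} = 256/5 ≈ 51.2.


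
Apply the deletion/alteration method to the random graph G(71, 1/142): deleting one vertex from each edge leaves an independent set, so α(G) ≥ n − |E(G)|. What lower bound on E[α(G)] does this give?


E[|E(G)|] = C(71, 2)·p = 2485 · (1/142) = 35/2.
E[α(G)] ≥ n − E[|E(G)|] = 71 − 35/2 = 107/2.
Numerically: ≈ 53.500000.
(This is only a lower bound; the true E[α(G)] may be larger.)

E[α(G)] ≥ 107/2 ≈ 53.500000.


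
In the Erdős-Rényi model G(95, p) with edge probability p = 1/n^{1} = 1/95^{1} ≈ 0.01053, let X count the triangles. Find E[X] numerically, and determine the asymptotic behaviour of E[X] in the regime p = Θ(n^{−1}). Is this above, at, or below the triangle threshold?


Number of potential triangles: C(95, 3) = 138415.
Each occurs with probability p³ ≈ (0.01053)³ ≈ 1.166351e-06.
By linearity: E[X] = C(95, 3)·p³ ≈ 138415 · 1.166351e-06 ≈ 0.1614.
Here α = 1, so p = 1/n is exactly at the triangle threshold p ~ 1/n. Asymptotically E[X] → c³/6 = 1³/6 = 1/6 ≈ 0.1667, a bounded constant. In this regime the triangle count is asymptotically Poisson(c³/6).

E[X] ≈ 0.1614; in regime p = Θ(1/n^{1}) E[X] stays bounded (at the triangle threshold p ~ 1/n).


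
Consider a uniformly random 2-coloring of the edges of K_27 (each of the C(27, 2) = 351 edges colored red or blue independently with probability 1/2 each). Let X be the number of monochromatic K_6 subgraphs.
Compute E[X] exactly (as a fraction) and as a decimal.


Let X = Σ_S X_S over the C(27, 6) = 296010 subsets S of size 6, where X_S = 1 if the K_6 on S is monochromatic.
For a fixed S, the K_6 on S has C(6, 2) = 15 edges. P[all 15 edges red] = (1/2)^15, and likewise for blue, so P[monochromatic] = 2·(1/2)^15 = 2^{1 − 15} = 1/16384.
Summing: E[X] = C(27, 6) · 2^{1 − 15} = 296010 · 1/16384 = 148005/8192.
Numerically: E[X] ≈ 18.067.

E[X] = C(27,6)·2^(1−C(6,2)) = 148005/8192 ≈ 18.067.


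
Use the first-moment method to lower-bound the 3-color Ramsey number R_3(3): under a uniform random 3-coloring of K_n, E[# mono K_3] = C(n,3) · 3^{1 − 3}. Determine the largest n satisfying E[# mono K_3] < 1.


We need C(n, 3) · 3^{1 − 3} < 1, i.e. C(n, 3) < 3^{3 − 1} = 9.
Check values of n near the boundary:
  n = 3: C(3, 3) = 1; 1 < 9? YES
  n = 4: C(4, 3) = 4; 4 < 9? YES
  n = 5: C(5, 3) = 10; 10 < 9? NO
The largest n with C(n, 3) < 9 is n = 4 (where E[X] = 4/9 ≈ 0.4444). Hence R_3(3) > 4, i.e. R_3(3) ≥ 5.

Largest n = 4; hence R_3(3) > 4.


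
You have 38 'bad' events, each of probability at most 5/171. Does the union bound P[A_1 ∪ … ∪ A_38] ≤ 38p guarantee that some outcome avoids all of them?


Union bound: P[∪_{i=1}^{38} A_i] ≤ Σ_i P[A_i] ≤ 38·p = 38·(5/171) = 10/9.
Numerically: 10/9 ≈ 1.11111.
Is 10/9 < 1? NO.
Since the bound 10/9 is ≥ 1, the union bound is uninformative here; it does NOT by itself certify existence.

38·p = 10/9 ≈ 1.11111; existence NOT certified by the union bound.


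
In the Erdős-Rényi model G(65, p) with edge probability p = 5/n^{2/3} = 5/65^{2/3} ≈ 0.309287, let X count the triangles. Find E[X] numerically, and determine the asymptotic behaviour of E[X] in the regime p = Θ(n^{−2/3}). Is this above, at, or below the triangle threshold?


Number of potential triangles: C(65, 3) = 43680.
Each occurs with probability p³ ≈ (0.309287)³ ≈ 2.95857988e-02.
By linearity: E[X] = C(65, 3)·p³ ≈ 43680 · 2.95857988e-02 ≈ 1292.307692.
Since α = 2/3 < 1, p = c/n^{2/3} ≫ 1/n is above the triangle threshold p ~ 1/n. Asymptotically E[X] ~ (c³/6)·n^{3(1−α)} = (5³/6)·n^{1} → ∞; triangles are abundant w.h.p.

E[X] ≈ 1292.307692; in regime p = Θ(1/n^{2/3}) E[X] diverges (above the triangle threshold p ~ 1/n).


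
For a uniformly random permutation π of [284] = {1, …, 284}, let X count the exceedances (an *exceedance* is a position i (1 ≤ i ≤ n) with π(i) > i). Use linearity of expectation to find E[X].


Write X = Σ_{i=1}^{284} X_i, where X_i = 1_{π(i) > i}.
For each fixed i, π(i) is uniform over {1, …, 284} (marginal of a uniform permutation), so P[π(i) > i] = (n − i)/n. Summing: Σ_{i=1}^{284} (n − i)/n = (0 + 1 + … + 283)/284 = 284(284 − 1)/(2·284) = (284 − 1)/2.
Hence E[X] = Σ_{i=1}^{284} (284 − i)/284 = 283/2 ≈ 141.500000.

E[X] = 283/2 = 141.500000.


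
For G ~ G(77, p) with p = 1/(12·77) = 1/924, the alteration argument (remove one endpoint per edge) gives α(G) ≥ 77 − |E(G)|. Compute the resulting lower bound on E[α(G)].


E[|E(G)|] = C(77, 2)·p = 2926 · (1/924) = 19/6.
E[α(G)] ≥ n − E[|E(G)|] = 77 − 19/6 = 443/6.
Numerically: ≈ 73.833.
(This is only a lower bound; the true E[α(G)] may be larger.)

E[α(G)] ≥ 443/6 ≈ 73.833.


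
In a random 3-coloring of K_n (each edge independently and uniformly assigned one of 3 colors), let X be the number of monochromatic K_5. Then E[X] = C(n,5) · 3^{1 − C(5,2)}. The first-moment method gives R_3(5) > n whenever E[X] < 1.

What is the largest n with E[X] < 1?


We need C(n, 5) · 3^{1 − 10} < 1, i.e. C(n, 5) < 3^{10 − 1} = 19683.
Check values of n near the boundary:
  n = 15: C(15, 5) = 3003; 3003 < 19683? YES
  n = 16: C(16, 5) = 4368; 4368 < 19683? YES
  n = 17: C(17, 5) = 6188; 6188 < 19683? YES
  n = 18: C(18, 5) = 8568; 8568 < 19683? YES
  n = 19: C(19, 5) = 11628; 11628 < 19683? YES
  n = 20: C(20, 5) = 15504; 15504 < 19683? YES
  n = 21: C(21, 5) = 20349; 20349 < 19683? NO
The largest n with C(n, 5) < 19683 is n = 20 (where E[X] = 5168/6561 ≈ 0.78768). Hence R_3(5) > 20, i.e. R_3(5) ≥ 21.

Largest n = 20; hence R_3(5) > 20.


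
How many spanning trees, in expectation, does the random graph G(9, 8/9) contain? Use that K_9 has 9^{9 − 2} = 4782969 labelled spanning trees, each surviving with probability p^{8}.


K_9 has 9^{9 − 2} = 4782969 labelled spanning trees.
For each such spanning tree H, let X_H = 1 if all 8 edges of H are present in G. Then P[X_H = 1] = p^{8} = (8/9)^{8} = 16777216/43046721.
By linearity: E[X] = Σ_H E[X_H] = 4782969 · p^{8} = 4782969 · 16777216/43046721 = 16777216/9.
Numerically: E[X] ≈ 1.864e+06.

E[X] = 4782969 · (8/9)^{8} = 16777216/9 ≈ 1.864e+06.


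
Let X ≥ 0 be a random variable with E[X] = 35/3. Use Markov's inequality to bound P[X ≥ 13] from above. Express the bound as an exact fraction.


μ = E[X] = 35/3, a = 13.
Markov: P[X ≥ 13] ≤ μ/a = (35/3)/13 = 35/39.
Numerically: ≈ 0.8974.
(Since a = 13 > μ = 11.6667, the bound 35/39 is < 1 and informative.)

P[X ≥ 13] ≤ 35/39 ≈ 0.8974.


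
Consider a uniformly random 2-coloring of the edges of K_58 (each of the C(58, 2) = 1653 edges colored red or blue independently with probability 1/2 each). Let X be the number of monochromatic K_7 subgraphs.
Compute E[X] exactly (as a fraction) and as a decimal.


Let X = Σ_S X_S over the C(58, 7) = 300674088 subsets S of size 7, where X_S = 1 if the K_7 on S is monochromatic.
For a fixed S, the K_7 on S has C(7, 2) = 21 edges. P[all 21 edges red] = (1/2)^21, and likewise for blue, so P[monochromatic] = 2·(1/2)^21 = 2^{1 − 21} = 1/1048576.
Summing: E[X] = C(58, 7) · 2^{1 − 21} = 300674088 · 1/1048576 = 37584261/131072.
Numerically: E[X] ≈ 286.745.

E[X] = C(58,7)·2^(1−C(7,2)) = 37584261/131072 ≈ 286.745.


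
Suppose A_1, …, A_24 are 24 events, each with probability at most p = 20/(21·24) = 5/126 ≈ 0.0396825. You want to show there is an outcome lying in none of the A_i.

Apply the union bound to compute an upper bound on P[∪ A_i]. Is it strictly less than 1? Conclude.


Union bound: P[∪_{i=1}^{24} A_i] ≤ Σ_i P[A_i] ≤ 24·p = 24·(5/126) = 20/21.
Numerically: 20/21 ≈ 0.9523810.
Is 20/21 < 1? YES.
Since P[∪ A_i] ≤ 20/21 < 1, the complement has P[∩ A_i^c] ≥ 1 − 20/21 = 1/21 > 0, so some outcome avoids every A_i.

24·p = 20/21 ≈ 0.9523810; existence CERTIFIED by the union bound.


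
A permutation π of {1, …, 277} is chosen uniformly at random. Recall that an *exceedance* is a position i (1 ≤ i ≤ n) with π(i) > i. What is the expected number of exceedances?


Write X = Σ_{i=1}^{277} X_i, where X_i = 1_{π(i) > i}.
For each fixed i, π(i) is uniform over {1, …, 277} (marginal of a uniform permutation), so P[π(i) > i] = (n − i)/n. Summing: Σ_{i=1}^{277} (n − i)/n = (0 + 1 + … + 276)/277 = 277(277 − 1)/(2·277) = (277 − 1)/2.
Hence E[X] = Σ_{i=1}^{277} (277 − i)/277 = 138 ≈ 138.00000.

E[X] = 138 = 138.00000.


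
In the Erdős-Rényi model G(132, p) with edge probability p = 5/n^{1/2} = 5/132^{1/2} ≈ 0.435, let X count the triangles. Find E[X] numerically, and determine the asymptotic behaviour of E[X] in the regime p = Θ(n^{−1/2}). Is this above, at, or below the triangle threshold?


Number of potential triangles: C(132, 3) = 374660.
Each occurs with probability p³ ≈ (0.435)³ ≈ 8.24231e-02.
By linearity: E[X] = C(132, 3)·p³ ≈ 374660 · 8.24231e-02 ≈ 30880.651.
Since α = 1/2 < 1, p = c/n^{1/2} ≫ 1/n is above the triangle threshold p ~ 1/n. Asymptotically E[X] ~ (c³/6)·n^{3(1−α)} = (5³/6)·n^{1.5} → ∞; triangles are abundant w.h.p.

E[X] ≈ 30880.651; in regime p = Θ(1/n^{1/2}) E[X] diverges (above the triangle threshold p ~ 1/n).


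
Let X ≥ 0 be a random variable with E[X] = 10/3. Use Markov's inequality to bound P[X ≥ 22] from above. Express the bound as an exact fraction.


μ = E[X] = 10/3, a = 22.
Markov: P[X ≥ 22] ≤ μ/a = (10/3)/22 = 5/33.
Numerically: ≈ 0.152.
(Since a = 22 > μ = 3.333, the bound 5/33 is < 1 and informative.)

P[X ≥ 22] ≤ 5/33 ≈ 0.152.


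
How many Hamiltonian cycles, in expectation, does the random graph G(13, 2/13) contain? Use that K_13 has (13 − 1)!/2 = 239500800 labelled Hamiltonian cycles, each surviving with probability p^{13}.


K_13 has (13 − 1)!/2 = 239500800 labelled Hamiltonian cycles.
For each such Hamiltonian cycle H, let X_H = 1 if all 13 edges of H are present in G. Then P[X_H = 1] = p^{13} = (2/13)^{13} = 8192/302875106592253.
By linearity of expectation: E[X] = Σ_H E[X_H] = 239500800 · p^{13} = 239500800 · 8192/302875106592253 = 1961990553600/302875106592253.
Numerically: E[X] ≈ 0.00647789.

E[X] = 239500800 · (2/13)^{13} = 1961990553600/302875106592253 ≈ 0.00647789.


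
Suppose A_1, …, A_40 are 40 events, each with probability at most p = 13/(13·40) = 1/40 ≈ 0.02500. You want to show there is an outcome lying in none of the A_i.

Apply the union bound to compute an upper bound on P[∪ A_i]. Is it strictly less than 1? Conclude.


Union bound: P[∪_{i=1}^{40} A_i] ≤ Σ_i P[A_i] ≤ 40·p = 40·(1/40) = 1.
Numerically: 1 ≈ 1.00000.
Is 1 < 1? NO.
Since the bound 1 is ≥ 1, the union bound is uninformative here; it does NOT by itself certify existence.

40·p = 1 ≈ 1.00000; existence NOT certified by the union bound.


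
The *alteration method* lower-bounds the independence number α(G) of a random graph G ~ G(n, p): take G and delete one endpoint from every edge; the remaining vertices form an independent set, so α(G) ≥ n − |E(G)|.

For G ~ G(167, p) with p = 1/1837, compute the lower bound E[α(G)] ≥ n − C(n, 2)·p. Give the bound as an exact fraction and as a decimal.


E[|E(G)|] = C(167, 2)·p = 13861 · (1/1837) = 83/11.
E[α(G)] ≥ n − E[|E(G)|] = 167 − 83/11 = 1754/11.
Numerically: ≈ 159.454545.
(This is only a lower bound; the true E[α(G)] may be larger.)

E[α(G)] ≥ 1754/11 ≈ 159.454545.


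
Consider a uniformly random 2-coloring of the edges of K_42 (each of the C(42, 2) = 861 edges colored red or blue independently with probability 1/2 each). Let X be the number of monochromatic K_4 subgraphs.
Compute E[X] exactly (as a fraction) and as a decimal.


Let X = Σ_S X_S over the C(42, 4) = 111930 subsets S of size 4, where X_S = 1 if the K_4 on S is monochromatic.
For a fixed S, the K_4 on S has C(4, 2) = 6 edges. P[all 6 edges red] = (1/2)^6, and likewise for blue, so P[monochromatic] = 2·(1/2)^6 = 2^{1 − 6} = 1/32.
By linearity of expectation: E[X] = C(42, 4) · 2^{1 − 6} = 111930 · 1/32 = 55965/16.
Numerically: E[X] ≈ 3497.8125.

E[X] = C(42,4)·2^(1−C(4,2)) = 55965/16 ≈ 3497.8125.


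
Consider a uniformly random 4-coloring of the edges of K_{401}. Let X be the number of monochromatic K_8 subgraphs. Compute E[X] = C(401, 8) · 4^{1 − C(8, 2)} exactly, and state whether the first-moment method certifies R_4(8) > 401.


E[X] = C(401, 8) · 4^{1 − 28} = 15456772627710150 · 4^{−27} = 15456772627710150/18014398509481984.
As a reduced fraction: E[X] = 7728386313855075/9007199254740992 ≈ 0.858.
Is E[X] < 1? YES.
Since E[X] < 1, there exists a 4-coloring of K_{401} with no monochromatic K_8; hence R_4(8) > 401.

E[X] = 7728386313855075/9007199254740992 ≈ 0.858; E[X] < 1, so R_4(8) > 401.


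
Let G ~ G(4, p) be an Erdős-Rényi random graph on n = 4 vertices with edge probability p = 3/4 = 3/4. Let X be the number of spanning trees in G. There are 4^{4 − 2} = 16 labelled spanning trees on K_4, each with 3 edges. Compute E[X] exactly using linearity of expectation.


K_4 has 4^{4 − 2} = 16 labelled spanning trees.
For each such spanning tree H, let X_H = 1 if all 3 edges of H are present in G. Then P[X_H = 1] = p^{3} = (3/4)^{3} = 27/64.
Summing the indicators: E[X] = Σ_H E[X_H] = 16 · p^{3} = 16 · 27/64 = 27/4.
Numerically: E[X] ≈ 6.75.

E[X] = 16 · (3/4)^{3} = 27/4 ≈ 6.75.


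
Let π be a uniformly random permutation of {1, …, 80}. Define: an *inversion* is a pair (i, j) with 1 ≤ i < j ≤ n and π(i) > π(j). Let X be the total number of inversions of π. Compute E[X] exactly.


Write X = Σ X_I over the C(80, 2) = 3160 pairs i < j, with X_I the indicator of one inversion.
There are 3160 indicators.
For each fixed pair i < j, the values π(i) and π(j) are two distinct elements of {1, …, 80} in uniformly random order; by symmetry P[π(i) > π(j)] = 1/2.
By linearity: E[X] = 3160 · (1/2) = C(80, 2) · (1/2) = 3160/2 = 1580 ≈ 1580.00000.

E[X] = 1580 = 1580.00000.


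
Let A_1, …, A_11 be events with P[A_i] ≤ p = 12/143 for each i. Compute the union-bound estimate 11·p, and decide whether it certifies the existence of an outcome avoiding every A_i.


Union bound: P[∪_{i=1}^{11} A_i] ≤ Σ_i P[A_i] ≤ 11·p = 11·(12/143) = 12/13.
Numerically: 12/13 ≈ 0.923.
Is 12/13 < 1? YES.
Since P[∪ A_i] ≤ 12/13 < 1, the complement has P[∩ A_i^c] ≥ 1 − 12/13 = 1/13 > 0, so some outcome avoids every A_i.

11·p = 12/13 ≈ 0.923; existence CERTIFIED by the union bound.


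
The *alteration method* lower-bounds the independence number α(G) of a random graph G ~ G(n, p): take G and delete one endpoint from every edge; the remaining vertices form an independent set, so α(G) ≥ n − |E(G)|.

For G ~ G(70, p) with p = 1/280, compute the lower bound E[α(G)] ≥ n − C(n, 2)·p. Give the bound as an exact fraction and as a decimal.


E[|E(G)|] = C(70, 2)·p = 2415 · (1/280) = 69/8.
E[α(G)] ≥ n − E[|E(G)|] = 70 − 69/8 = 491/8.
Numerically: ≈ 61.375.
(This is only a lower bound; the true E[α(G)] may be larger.)

E[α(G)] ≥ 491/8 ≈ 61.375.


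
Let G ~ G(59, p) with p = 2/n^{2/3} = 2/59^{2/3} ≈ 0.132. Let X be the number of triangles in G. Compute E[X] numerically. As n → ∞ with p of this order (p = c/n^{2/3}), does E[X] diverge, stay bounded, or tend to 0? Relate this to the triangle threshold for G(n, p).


Number of potential triangles: C(59, 3) = 32509.
Each occurs with probability p³ ≈ (0.132)³ ≈ 2.29819e-03.
By linearity: E[X] = C(59, 3)·p³ ≈ 32509 · 2.29819e-03 ≈ 74.712.
Since α = 2/3 < 1, p = c/n^{2/3} ≫ 1/n is above the triangle threshold p ~ 1/n. Asymptotically E[X] ~ (c³/6)·n^{3(1−α)} = (2³/6)·n^{1} → ∞; triangles are abundant w.h.p.

E[X] ≈ 74.712; in regime p = Θ(1/n^{2/3}) E[X] diverges (above the triangle threshold p ~ 1/n).


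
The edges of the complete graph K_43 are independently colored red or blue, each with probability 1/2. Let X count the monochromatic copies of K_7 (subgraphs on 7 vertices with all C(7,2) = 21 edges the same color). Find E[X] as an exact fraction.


Let X = Σ_S X_S over the C(43, 7) = 32224114 subsets S of size 7, where X_S = 1 if the K_7 on S is monochromatic.
For a fixed S, the K_7 on S has C(7, 2) = 21 edges. P[all 21 edges red] = (1/2)^21, and likewise for blue, so P[monochromatic] = 2·(1/2)^21 = 2^{1 − 21} = 1/1048576.
By linearity of expectation: E[X] = C(43, 7) · 2^{1 − 21} = 32224114 · 1/1048576 = 16112057/524288.
Numerically: E[X] ≈ 30.73131.

E[X] = C(43,7)·2^(1−C(7,2)) = 16112057/524288 ≈ 30.73131.


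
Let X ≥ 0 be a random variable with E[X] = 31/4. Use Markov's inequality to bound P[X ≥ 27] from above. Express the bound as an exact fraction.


μ = E[X] = 31/4, a = 27.
Markov: P[X ≥ 27] ≤ μ/a = (31/4)/27 = 31/108.
Numerically: ≈ 0.287037.
(Since a = 27 > μ = 7.750000, the bound 31/108 is < 1 and informative.)

P[X ≥ 27] ≤ 31/108 ≈ 0.287037.


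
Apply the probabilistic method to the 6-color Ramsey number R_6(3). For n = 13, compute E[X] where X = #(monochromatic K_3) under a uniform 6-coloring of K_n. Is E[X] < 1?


E[X] = C(13, 3) · 6^{1 − 3} = 286 · 6^{−2} = 286/36.
As a reduced fraction: E[X] = 143/18 ≈ 7.94444.
Is E[X] < 1? NO.
Since E[X] ≥ 1, the first-moment bound is inconclusive at n = 13; it does NOT by itself certify R_6(3) > 13.

E[X] = 143/18 ≈ 7.94444; E[X] ≥ 1; first-moment method inconclusive here.


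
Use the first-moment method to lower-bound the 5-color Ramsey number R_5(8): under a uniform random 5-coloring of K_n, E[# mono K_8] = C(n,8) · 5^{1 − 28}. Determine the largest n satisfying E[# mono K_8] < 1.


We need C(n, 8) · 5^{1 − 28} < 1, i.e. C(n, 8) < 5^{28 − 1} = 7450580596923828125.
Check values of n near the boundary:
  n = 857: C(857, 8) = 6983854138365964575; 6983854138365964575 < 7450580596923828125? YES
  n = 858: C(858, 8) = 7049584530256467771; 7049584530256467771 < 7450580596923828125? YES
  n = 859: C(859, 8) = 7115855595170747139; 7115855595170747139 < 7450580596923828125? YES
  n = 860: C(860, 8) = 7182671140665308145; 7182671140665308145 < 7450580596923828125? YES
  n = 861: C(861, 8) = 7250034996615275865; 7250034996615275865 < 7450580596923828125? YES
  n = 862: C(862, 8) = 7317951015318931845; 7317951015318931845 < 7450580596923828125? YES
  n = 863: C(863, 8) = 7386423071602617757; 7386423071602617757 < 7450580596923828125? YES
  n = 864: C(864, 8) = 7455455062926006708; 7455455062926006708 < 7450580596923828125? NO
  n = 865: C(865, 8) = 7525050909487743060; 7525050909487743060 < 7450580596923828125? NO
  n = 866: C(866, 8) = 7595214554331451620; 7595214554331451620 < 7450580596923828125? NO
The largest n with C(n, 8) < 7450580596923828125 is n = 863 (where E[X] = 7386423071602617757/7450580596923828125 ≈ 0.9914). Hence R_5(8) > 863, i.e. R_5(8) ≥ 864.

Largest n = 863; hence R_5(8) > 863.


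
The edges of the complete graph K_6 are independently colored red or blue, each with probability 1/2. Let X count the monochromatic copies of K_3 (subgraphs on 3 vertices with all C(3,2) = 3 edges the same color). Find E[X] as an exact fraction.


Let X = Σ_S X_S over the C(6, 3) = 20 subsets S of size 3, where X_S = 1 if the K_3 on S is monochromatic.
For a fixed S, the K_3 on S has C(3, 2) = 3 edges. P[all 3 edges red] = (1/2)^3, and likewise for blue, so P[monochromatic] = 2·(1/2)^3 = 2^{1 − 3} = 1/4.
By linearity: E[X] = C(6, 3) · 2^{1 − 3} = 20 · 1/4 = 5.
Numerically: E[X] ≈ 5.0000.

E[X] = C(6,3)·2^(1−C(3,2)) = 5 ≈ 5.0000.


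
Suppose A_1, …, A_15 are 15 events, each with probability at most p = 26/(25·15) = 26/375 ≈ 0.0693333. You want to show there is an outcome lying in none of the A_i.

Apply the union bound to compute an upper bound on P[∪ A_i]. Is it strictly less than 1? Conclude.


Union bound: P[∪_{i=1}^{15} A_i] ≤ Σ_i P[A_i] ≤ 15·p = 15·(26/375) = 26/25.
Numerically: 26/25 ≈ 1.0400000.
Is 26/25 < 1? NO.
Since the bound 26/25 is ≥ 1, the union bound is uninformative here; it does NOT by itself certify existence.

15·p = 26/25 ≈ 1.0400000; existence NOT certified by the union bound.


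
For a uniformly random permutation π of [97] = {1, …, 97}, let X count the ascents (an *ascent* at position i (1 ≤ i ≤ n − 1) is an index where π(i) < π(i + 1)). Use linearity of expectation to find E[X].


Write X = Σ X_I over i = 1, …, 96, with X_I the indicator of one ascent.
There are 96 indicators.
For each fixed i, the pair (π(i), π(i+1)) is a uniformly random ordered pair of distinct values from {1, …, 97}; by symmetry P[π(i) < π(i+1)] = 1/2.
By linearity: E[X] = 96 · (1/2) = (97 − 1) · (1/2) = 48 ≈ 48.00000.

E[X] = 48 = 48.00000.


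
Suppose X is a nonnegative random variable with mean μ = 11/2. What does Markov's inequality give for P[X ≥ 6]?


μ = E[X] = 11/2, a = 6.
Markov: P[X ≥ 6] ≤ μ/a = (11/2)/6 = 11/12.
Numerically: ≈ 0.917.
(Since a = 6 > μ = 5.500, the bound 11/12 is < 1 and informative.)

P[X ≥ 6] ≤ 11/12 ≈ 0.917.


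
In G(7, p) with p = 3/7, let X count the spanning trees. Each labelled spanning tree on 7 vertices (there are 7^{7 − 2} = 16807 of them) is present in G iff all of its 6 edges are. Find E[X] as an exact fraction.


K_7 has 7^{7 − 2} = 16807 labelled spanning trees.
For each such spanning tree H, let X_H = 1 if all 6 edges of H are present in G. Then P[X_H = 1] = p^{6} = (3/7)^{6} = 729/117649.
Summing the indicators: E[X] = Σ_H E[X_H] = 16807 · p^{6} = 16807 · 729/117649 = 729/7.
Numerically: E[X] ≈ 104.143.

E[X] = 16807 · (3/7)^{6} = 729/7 ≈ 104.143.


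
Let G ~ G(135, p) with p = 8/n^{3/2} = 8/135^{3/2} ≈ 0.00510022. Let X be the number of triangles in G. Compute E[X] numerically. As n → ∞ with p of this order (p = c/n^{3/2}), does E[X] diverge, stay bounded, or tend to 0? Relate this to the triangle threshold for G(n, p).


Number of potential triangles: C(135, 3) = 400995.
Each occurs with probability p³ ≈ (0.00510022)³ ≈ 1.32668556e-07.
By linearity: E[X] = C(135, 3)·p³ ≈ 400995 · 1.32668556e-07 ≈ 0.053199.
Since α = 3/2 > 1, p = c/n^{3/2} = o(1/n) is below the triangle threshold p ~ 1/n. Asymptotically E[X] ~ (c³/6)·n^{3(1−α)} = (8³/6)·n^{-1.5} → 0, so by Markov's inequality G has no triangles w.h.p.

E[X] ≈ 0.053199; in regime p = Θ(1/n^{3/2}) E[X] tends to 0 (below the triangle threshold p ~ 1/n).


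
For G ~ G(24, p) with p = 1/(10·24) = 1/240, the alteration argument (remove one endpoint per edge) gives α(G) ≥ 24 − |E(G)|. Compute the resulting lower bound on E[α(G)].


E[|E(G)|] = C(24, 2)·p = 276 · (1/240) = 23/20.
E[α(G)] ≥ n − E[|E(G)|] = 24 − 23/20 = 457/20.
Numerically: ≈ 22.850000.
(This is only a lower bound; the true E[α(G)] may be larger.)

E[α(G)] ≥ 457/20 ≈ 22.850000.


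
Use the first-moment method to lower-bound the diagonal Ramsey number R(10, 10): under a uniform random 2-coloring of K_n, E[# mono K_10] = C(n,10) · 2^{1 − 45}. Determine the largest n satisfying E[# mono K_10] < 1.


We need C(n, 10) · 2^{1 − 45} < 1, i.e. C(n, 10) < 2^{45 − 1} = 17592186044416.
Check values of n near the boundary:
  n = 97: C(97, 10) = 12576469727536; 12576469727536 < 17592186044416? YES
  n = 98: C(98, 10) = 14005614014756; 14005614014756 < 17592186044416? YES
  n = 99: C(99, 10) = 15579278510796; 15579278510796 < 17592186044416? YES
  n = 100: C(100, 10) = 17310309456440; 17310309456440 < 17592186044416? YES
  n = 101: C(101, 10) = 19212541264840; 19212541264840 < 17592186044416? NO
The largest n with C(n, 10) < 17592186044416 is n = 100 (where E[X] = 2163788682055/2199023255552 ≈ 0.9839772). Hence R(10, 10) > 100, i.e. R(10, 10) ≥ 101.

Largest n = 100; hence R(10, 10) > 100.


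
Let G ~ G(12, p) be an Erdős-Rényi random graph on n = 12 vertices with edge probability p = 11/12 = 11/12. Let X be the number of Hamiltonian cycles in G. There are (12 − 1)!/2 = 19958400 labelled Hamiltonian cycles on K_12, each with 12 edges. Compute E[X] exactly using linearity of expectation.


K_12 has (12 − 1)!/2 = 19958400 labelled Hamiltonian cycles.
For each such Hamiltonian cycle H, let X_H = 1 if all 12 edges of H are present in G. Then P[X_H = 1] = p^{12} = (11/12)^{12} = 3138428376721/8916100448256.
By linearity of expectation: E[X] = Σ_H E[X_H] = 19958400 · p^{12} = 19958400 · 3138428376721/8916100448256 = 6041474625187925/859963392.
Numerically: E[X] ≈ 7.02527e+06.

E[X] = 19958400 · (11/12)^{12} = 6041474625187925/859963392 ≈ 7.02527e+06.


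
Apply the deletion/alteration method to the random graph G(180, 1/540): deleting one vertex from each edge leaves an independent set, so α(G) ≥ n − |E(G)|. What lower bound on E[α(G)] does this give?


E[|E(G)|] = C(180, 2)·p = 16110 · (1/540) = 179/6.
E[α(G)] ≥ n − E[|E(G)|] = 180 − 179/6 = 901/6.
Numerically: ≈ 150.167.
(This is only a lower bound; the true E[α(G)] may be larger.)

E[α(G)] ≥ 901/6 ≈ 150.167.


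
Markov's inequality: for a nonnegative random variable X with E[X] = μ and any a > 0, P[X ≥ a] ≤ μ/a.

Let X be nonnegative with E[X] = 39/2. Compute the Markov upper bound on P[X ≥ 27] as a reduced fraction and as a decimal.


μ = E[X] = 39/2, a = 27.
Markov: P[X ≥ 27] ≤ μ/a = (39/2)/27 = 13/18.
Numerically: ≈ 0.7222.
(Since a = 27 > μ = 19.5000, the bound 13/18 is < 1 and informative.)

P[X ≥ 27] ≤ 13/18 ≈ 0.7222.


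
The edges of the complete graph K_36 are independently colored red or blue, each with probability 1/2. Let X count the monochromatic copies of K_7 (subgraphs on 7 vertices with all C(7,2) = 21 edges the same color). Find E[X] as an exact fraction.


Let X = Σ_S X_S over the C(36, 7) = 8347680 subsets S of size 7, where X_S = 1 if the K_7 on S is monochromatic.
For a fixed S, the K_7 on S has C(7, 2) = 21 edges. P[all 21 edges red] = (1/2)^21, and likewise for blue, so P[monochromatic] = 2·(1/2)^21 = 2^{1 − 21} = 1/1048576.
By linearity of expectation: E[X] = C(36, 7) · 2^{1 − 21} = 8347680 · 1/1048576 = 260865/32768.
Numerically: E[X] ≈ 7.960968.

E[X] = C(36,7)·2^(1−C(7,2)) = 260865/32768 ≈ 7.960968.


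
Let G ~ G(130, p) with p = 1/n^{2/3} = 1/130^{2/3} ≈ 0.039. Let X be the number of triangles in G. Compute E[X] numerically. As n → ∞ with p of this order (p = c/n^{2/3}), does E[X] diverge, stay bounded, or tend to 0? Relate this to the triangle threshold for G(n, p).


Number of potential triangles: C(130, 3) = 357760.
Each occurs with probability p³ ≈ (0.039)³ ≈ 5.91716e-05.
By linearity: E[X] = C(130, 3)·p³ ≈ 357760 · 5.91716e-05 ≈ 21.169.
Since α = 2/3 < 1, p = c/n^{2/3} ≫ 1/n is above the triangle threshold p ~ 1/n. Asymptotically E[X] ~ (c³/6)·n^{3(1−α)} = (1³/6)·n^{1} → ∞; triangles are abundant w.h.p.

E[X] ≈ 21.169; in regime p = Θ(1/n^{2/3}) E[X] diverges (above the triangle threshold p ~ 1/n).


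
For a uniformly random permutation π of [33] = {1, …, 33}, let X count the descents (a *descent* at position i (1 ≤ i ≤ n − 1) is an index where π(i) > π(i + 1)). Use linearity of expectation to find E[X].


Write X = Σ X_I over i = 1, …, 32, with X_I the indicator of one descent.
There are 32 indicators.
For each fixed i, the pair (π(i), π(i+1)) is a uniformly random ordered pair of distinct values from {1, …, 33}; by symmetry P[π(i) > π(i+1)] = 1/2.
By linearity: E[X] = 32 · (1/2) = (33 − 1) · (1/2) = 16 ≈ 16.00000.

E[X] = 16 = 16.00000.


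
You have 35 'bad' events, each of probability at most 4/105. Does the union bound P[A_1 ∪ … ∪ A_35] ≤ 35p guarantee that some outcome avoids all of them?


Union bound: P[∪_{i=1}^{35} A_i] ≤ Σ_i P[A_i] ≤ 35·p = 35·(4/105) = 4/3.
Numerically: 4/3 ≈ 1.3333333.
Is 4/3 < 1? NO.
Since the bound 4/3 is ≥ 1, the union bound is uninformative here; it does NOT by itself certify existence.

35·p = 4/3 ≈ 1.3333333; existence NOT certified by the union bound.


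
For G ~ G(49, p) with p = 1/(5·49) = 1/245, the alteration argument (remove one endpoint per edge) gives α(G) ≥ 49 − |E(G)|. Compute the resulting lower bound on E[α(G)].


E[|E(G)|] = C(49, 2)·p = 1176 · (1/245) = 24/5.
E[α(G)] ≥ n − E[|E(G)|] = 49 − 24/5 = 221/5.
Numerically: ≈ 44.20000.
(This is only a lower bound; the true E[α(G)] may be larger.)

E[α(G)] ≥ 221/5 ≈ 44.20000.
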